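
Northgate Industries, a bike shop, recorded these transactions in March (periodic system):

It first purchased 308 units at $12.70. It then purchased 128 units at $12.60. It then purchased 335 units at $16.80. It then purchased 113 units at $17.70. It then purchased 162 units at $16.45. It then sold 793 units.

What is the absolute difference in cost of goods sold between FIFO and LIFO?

FIFO COGS: 308 @ $12.70 + 128 @ $12.60 + 335 @ $16.80 + 22 @ $17.70 = $11,541.80
LIFO COGS: 162 @ $16.45 + 113 @ $17.70 + 335 @ $16.80 + 128 @ $12.60 + 55 @ $12.70 = $12,604.30
Difference = |$11,541.80 − $12,604.30| = $1,062.50

$1,062.50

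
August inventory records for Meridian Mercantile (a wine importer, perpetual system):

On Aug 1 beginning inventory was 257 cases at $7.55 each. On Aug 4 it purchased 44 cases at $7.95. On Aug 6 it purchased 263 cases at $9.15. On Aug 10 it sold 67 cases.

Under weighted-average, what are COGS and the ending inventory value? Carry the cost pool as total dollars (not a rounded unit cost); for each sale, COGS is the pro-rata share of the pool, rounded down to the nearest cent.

COGS = $557.92; ending inventory = $4,138.68

After Aug 1: 257 on hand, pool $1,940.35 (≈ $7.5500 each)
After Aug 4: 301 on hand, pool $2,290.15 (≈ $7.6085 each)
After Aug 6: 564 on hand, pool $4,696.60 (≈ $8.3273 each)
Aug 10, sell 67: 67/564 × $4,696.60 → $557.92
Ending inventory (cost pool remaining) = $4,138.68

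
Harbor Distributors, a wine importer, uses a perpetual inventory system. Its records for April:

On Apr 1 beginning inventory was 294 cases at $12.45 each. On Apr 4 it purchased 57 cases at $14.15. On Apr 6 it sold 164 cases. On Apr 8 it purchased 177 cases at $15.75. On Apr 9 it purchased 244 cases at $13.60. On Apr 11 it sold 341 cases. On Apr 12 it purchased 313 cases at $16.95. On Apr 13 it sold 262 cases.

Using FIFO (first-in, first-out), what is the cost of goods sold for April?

Apr 6, 164 sold [FIFO — oldest first]: 164 @ $12.45 = $2,041.80
Apr 11, 341 sold [FIFO — oldest first]: 130 @ $12.45 + 57 @ $14.15 + 154 @ $15.75 = $4,850.55
Apr 13, 262 sold [FIFO — oldest first]: 23 @ $15.75 + 239 @ $13.60 = $3,612.65
Total COGS = $2,041.80 + $4,850.55 + $3,612.65 = $10,505.00
Ending inventory: 5 @ $13.60 + 313 @ $16.95 = $5,373.35

COGS = $10,505.00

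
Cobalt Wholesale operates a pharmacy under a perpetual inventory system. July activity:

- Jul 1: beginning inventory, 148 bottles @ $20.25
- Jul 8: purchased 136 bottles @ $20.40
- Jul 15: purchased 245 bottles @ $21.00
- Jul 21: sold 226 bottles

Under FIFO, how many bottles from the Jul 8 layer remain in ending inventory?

58

Jul 21, 226 sold [FIFO — oldest first]: 148 @ $20.25 + 78 @ $20.40 = $4,588.20
Ending inventory: 58 @ $20.40 + 245 @ $21.00 = $6,328.20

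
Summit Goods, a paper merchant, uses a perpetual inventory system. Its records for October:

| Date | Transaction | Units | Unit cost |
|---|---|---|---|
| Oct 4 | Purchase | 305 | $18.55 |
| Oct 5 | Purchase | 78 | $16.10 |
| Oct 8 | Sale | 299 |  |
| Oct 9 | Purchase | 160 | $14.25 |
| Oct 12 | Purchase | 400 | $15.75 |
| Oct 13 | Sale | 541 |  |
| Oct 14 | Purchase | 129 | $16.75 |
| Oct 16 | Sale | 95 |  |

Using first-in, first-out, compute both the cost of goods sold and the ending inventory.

Oct 8, 299 sold [FIFO — oldest first]: 299 @ $18.55 = $5,546.45
Oct 13, 541 sold [FIFO — oldest first]: 6 @ $18.55 + 78 @ $16.10 + 160 @ $14.25 + 297 @ $15.75 = $8,324.85
Oct 16, 95 sold [FIFO — oldest first]: 95 @ $15.75 = $1,496.25
Total COGS = $5,546.45 + $8,324.85 + $1,496.25 = $15,367.55
Ending inventory: 8 @ $15.75 + 129 @ $16.75 = $2,286.75

COGS = $15,367.55; ending inventory = $2,286.75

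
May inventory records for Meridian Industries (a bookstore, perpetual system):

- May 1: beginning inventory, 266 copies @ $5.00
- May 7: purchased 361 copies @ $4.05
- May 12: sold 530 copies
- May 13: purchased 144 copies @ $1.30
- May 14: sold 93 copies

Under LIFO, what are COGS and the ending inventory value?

COGS = $2,427.95; ending inventory = $551.30

May 12, 530 sold [LIFO — newest first]: 361 @ $4.05 + 169 @ $5.00 = $2,307.05
May 14, 93 sold [LIFO — newest first]: 93 @ $1.30 = $120.90
Total COGS = $2,307.05 + $120.90 = $2,427.95
Ending inventory: 97 @ $5.00 + 51 @ $1.30 = $551.30
Check: goods available $2,979.25 = COGS $2,427.95 + ending $551.30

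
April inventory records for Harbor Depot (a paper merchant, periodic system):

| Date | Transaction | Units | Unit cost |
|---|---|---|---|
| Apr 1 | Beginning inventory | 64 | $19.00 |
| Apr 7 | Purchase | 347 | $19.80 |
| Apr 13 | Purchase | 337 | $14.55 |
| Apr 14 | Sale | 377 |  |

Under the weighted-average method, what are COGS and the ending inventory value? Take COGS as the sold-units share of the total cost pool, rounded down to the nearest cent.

Apr 14, sell 377: 377/748 × $12,989.95 → $6,547.07
Ending inventory (cost pool remaining) = $6,442.88

COGS = $6,547.07; ending inventory = $6,442.88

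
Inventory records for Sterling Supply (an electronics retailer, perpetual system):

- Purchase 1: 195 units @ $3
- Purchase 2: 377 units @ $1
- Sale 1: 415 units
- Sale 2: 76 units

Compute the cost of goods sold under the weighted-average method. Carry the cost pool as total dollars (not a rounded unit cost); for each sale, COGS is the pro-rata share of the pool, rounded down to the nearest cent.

COGS = $825.77

After Purchase 1: 195 on hand, pool $585.00 (≈ $3.0000 each)
After Purchase 2: 572 on hand, pool $962.00 (≈ $1.6818 each)
Sale 1, sell 415: 415/572 × $962.00 → $697.95
Sale 2, sell 76: 76/157 × $264.05 → $127.82
Total COGS = $697.95 + $127.82 = $825.77
Ending inventory (cost pool remaining) = $136.23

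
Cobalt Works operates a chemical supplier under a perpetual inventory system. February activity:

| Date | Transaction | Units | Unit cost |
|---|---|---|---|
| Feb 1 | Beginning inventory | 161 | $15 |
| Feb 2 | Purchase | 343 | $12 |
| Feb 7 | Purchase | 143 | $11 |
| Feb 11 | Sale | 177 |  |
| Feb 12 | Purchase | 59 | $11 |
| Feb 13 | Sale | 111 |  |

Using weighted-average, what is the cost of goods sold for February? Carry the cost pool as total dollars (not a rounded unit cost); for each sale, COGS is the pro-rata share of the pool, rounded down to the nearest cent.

After Feb 1: 161 on hand, pool $2,415.00 (≈ $15.0000 each)
After Feb 2: 504 on hand, pool $6,531.00 (≈ $12.9583 each)
After Feb 7: 647 on hand, pool $8,104.00 (≈ $12.5255 each)
Feb 11, sell 177: 177/647 × $8,104.00 → $2,217.01
After Feb 12: 529 on hand, pool $6,535.99 (≈ $12.3554 each)
Feb 13, sell 111: 111/529 × $6,535.99 → $1,371.44
Total COGS = $2,217.01 + $1,371.44 = $3,588.45
Ending inventory (cost pool remaining) = $5,164.55
Check: goods available $8,753.00 = COGS $3,588.45 + ending $5,164.55

COGS = $3,588.45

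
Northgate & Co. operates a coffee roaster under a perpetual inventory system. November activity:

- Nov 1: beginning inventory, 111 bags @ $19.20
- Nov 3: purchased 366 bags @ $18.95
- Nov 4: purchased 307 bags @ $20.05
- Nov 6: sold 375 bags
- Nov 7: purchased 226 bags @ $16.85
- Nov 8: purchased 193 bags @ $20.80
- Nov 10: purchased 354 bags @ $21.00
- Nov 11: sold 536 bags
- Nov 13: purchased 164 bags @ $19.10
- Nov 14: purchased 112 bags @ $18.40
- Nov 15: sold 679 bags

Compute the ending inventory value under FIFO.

Nov 6, 375 sold [FIFO — oldest first]: 111 @ $19.20 + 264 @ $18.95 = $7,134.00
Nov 11, 536 sold [FIFO — oldest first]: 102 @ $18.95 + 307 @ $20.05 + 127 @ $16.85 = $10,228.20
Nov 15, 679 sold [FIFO — oldest first]: 99 @ $16.85 + 193 @ $20.80 + 354 @ $21.00 + 33 @ $19.10 = $13,746.85
Total COGS = $7,134.00 + $10,228.20 + $13,746.85 = $31,109.05
Ending inventory: 131 @ $19.10 + 112 @ $18.40 = $4,562.90
Check: goods available $35,671.95 = COGS $31,109.05 + ending $4,562.90

Ending inventory = $4,562.90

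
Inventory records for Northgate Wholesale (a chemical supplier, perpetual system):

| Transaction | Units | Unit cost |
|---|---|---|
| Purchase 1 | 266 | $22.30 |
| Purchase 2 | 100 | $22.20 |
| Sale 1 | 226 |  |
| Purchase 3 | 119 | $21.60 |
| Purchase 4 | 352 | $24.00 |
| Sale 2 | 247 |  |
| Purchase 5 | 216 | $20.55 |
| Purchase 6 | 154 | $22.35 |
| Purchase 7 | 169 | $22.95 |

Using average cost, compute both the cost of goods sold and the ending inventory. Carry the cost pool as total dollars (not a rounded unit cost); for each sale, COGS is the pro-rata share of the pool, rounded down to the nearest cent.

COGS = $10,748.40; ending inventory = $20,181.05

After Purchase 1: 266 on hand, pool $5,931.80 (≈ $22.3000 each)
After Purchase 2: 366 on hand, pool $8,151.80 (≈ $22.2727 each)
Sale 1, sell 226: 226/366 × $8,151.80 → $5,033.62
After Purchase 3: 259 on hand, pool $5,688.58 (≈ $21.9636 each)
After Purchase 4: 611 on hand, pool $14,136.58 (≈ $23.1368 each)
Sale 2, sell 247: 247/611 × $14,136.58 → $5,714.78
After Purchase 5: 580 on hand, pool $12,860.60 (≈ $22.1734 each)
After Purchase 6: 734 on hand, pool $16,302.50 (≈ $22.2105 each)
After Purchase 7: 903 on hand, pool $20,181.05 (≈ $22.3489 each)
Total COGS = $5,033.62 + $5,714.78 = $10,748.40
Ending inventory (cost pool remaining) = $20,181.05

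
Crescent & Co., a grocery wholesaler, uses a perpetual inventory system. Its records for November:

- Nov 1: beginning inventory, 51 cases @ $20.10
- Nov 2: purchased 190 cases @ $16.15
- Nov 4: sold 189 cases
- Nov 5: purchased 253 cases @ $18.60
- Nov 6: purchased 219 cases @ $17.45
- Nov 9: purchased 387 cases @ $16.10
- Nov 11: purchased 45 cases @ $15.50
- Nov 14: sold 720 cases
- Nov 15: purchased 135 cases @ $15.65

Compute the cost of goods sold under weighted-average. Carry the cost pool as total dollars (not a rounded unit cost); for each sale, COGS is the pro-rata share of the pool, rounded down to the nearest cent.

After Nov 1: 51 on hand, pool $1,025.10 (≈ $20.1000 each)
After Nov 2: 241 on hand, pool $4,093.60 (≈ $16.9859 each)
Nov 4, sell 189: 189/241 × $4,093.60 → $3,210.33
After Nov 5: 305 on hand, pool $5,589.07 (≈ $18.3248 each)
After Nov 6: 524 on hand, pool $9,410.62 (≈ $17.9592 each)
After Nov 9: 911 on hand, pool $15,641.32 (≈ $17.1694 each)
After Nov 11: 956 on hand, pool $16,338.82 (≈ $17.0908 each)
Nov 14, sell 720: 720/956 × $16,338.82 → $12,305.38
After Nov 15: 371 on hand, pool $6,146.19 (≈ $16.5665 each)
Total COGS = $3,210.33 + $12,305.38 = $15,515.71
Ending inventory (cost pool remaining) = $6,146.19

COGS = $15,515.71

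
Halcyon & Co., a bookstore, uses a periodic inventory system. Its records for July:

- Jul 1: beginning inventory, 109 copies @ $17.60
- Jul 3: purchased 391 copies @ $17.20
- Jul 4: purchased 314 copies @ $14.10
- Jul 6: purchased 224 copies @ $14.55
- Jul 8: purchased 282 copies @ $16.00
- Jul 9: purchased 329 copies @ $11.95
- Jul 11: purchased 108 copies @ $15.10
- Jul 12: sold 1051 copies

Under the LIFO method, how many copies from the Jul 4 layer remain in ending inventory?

206

Jul 12, 1051 sold [LIFO — newest first]: 108 @ $15.10 + 329 @ $11.95 + 282 @ $16.00 + 224 @ $14.55 + 108 @ $14.10 = $14,856.35
Ending inventory: 109 @ $17.60 + 391 @ $17.20 + 206 @ $14.10 = $11,548.20
Check: goods available $26,404.55 = COGS $14,856.35 + ending $11,548.20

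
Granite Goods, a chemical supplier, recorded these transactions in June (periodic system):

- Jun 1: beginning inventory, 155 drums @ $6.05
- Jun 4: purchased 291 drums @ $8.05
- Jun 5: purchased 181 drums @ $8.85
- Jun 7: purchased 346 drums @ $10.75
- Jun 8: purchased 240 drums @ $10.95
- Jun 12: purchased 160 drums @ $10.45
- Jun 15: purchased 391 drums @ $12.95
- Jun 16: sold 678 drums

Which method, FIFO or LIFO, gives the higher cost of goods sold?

LIFO

FIFO COGS: 155 @ $6.05 + 291 @ $8.05 + 181 @ $8.85 + 51 @ $10.75 = $5,430.40
LIFO COGS: 391 @ $12.95 + 160 @ $10.45 + 127 @ $10.95 = $8,126.10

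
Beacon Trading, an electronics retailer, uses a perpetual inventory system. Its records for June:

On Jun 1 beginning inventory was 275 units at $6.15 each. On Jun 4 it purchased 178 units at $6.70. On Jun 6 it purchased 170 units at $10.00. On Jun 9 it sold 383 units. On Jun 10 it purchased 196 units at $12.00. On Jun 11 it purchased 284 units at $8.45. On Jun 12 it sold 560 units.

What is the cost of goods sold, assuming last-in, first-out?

COGS = $8,351.65

Jun 9, 383 sold [LIFO — newest first]: 170 @ $10.00 + 178 @ $6.70 + 35 @ $6.15 = $3,107.85
Jun 12, 560 sold [LIFO — newest first]: 284 @ $8.45 + 196 @ $12.00 + 80 @ $6.15 = $5,243.80
Total COGS = $3,107.85 + $5,243.80 = $8,351.65
Ending inventory: 160 @ $6.15 = $984.00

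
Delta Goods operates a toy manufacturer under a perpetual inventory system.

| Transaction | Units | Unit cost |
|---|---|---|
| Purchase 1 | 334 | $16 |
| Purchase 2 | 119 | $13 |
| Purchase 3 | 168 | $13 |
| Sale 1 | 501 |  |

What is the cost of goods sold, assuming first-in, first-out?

Sale 1 (501) [FIFO — oldest first]: 334 @ $16 + 119 @ $13 + 48 @ $13 = $7,515
Ending inventory: 120 @ $13 = $1,560
Check: goods available $9,075 = COGS $7,515 + ending $1,560

COGS = $7,515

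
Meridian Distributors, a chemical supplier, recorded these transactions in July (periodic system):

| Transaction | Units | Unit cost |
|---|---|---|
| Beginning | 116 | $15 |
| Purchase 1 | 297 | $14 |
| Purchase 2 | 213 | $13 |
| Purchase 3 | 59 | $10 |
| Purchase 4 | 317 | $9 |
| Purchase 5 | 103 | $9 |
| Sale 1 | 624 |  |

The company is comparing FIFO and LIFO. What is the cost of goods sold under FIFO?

COGS = $8,641

FIFO COGS: 116 @ $15 + 297 @ $14 + 211 @ $13 = $8,641
LIFO COGS: 103 @ $9 + 317 @ $9 + 59 @ $10 + 145 @ $13 = $6,255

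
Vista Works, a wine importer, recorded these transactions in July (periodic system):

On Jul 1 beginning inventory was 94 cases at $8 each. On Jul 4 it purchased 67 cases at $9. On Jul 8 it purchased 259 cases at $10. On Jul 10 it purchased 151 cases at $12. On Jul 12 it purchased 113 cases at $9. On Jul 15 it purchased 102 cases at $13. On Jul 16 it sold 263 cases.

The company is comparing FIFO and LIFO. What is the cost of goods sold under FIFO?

FIFO COGS: 94 @ $8 + 67 @ $9 + 102 @ $10 = $2,375
LIFO COGS: 102 @ $13 + 113 @ $9 + 48 @ $12 = $2,919

COGS = $2,375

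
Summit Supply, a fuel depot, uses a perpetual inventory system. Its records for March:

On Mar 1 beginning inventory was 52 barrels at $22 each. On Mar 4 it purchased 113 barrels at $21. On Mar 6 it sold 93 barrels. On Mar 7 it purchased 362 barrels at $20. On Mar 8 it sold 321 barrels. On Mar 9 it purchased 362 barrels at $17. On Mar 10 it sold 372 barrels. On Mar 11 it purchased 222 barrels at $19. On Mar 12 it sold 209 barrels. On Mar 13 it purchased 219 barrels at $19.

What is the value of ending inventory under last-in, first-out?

Mar 6, 93 sold [LIFO — newest first]: 93 @ $21 = $1,953
Mar 8, 321 sold [LIFO — newest first]: 321 @ $20 = $6,420
Mar 10, 372 sold [LIFO — newest first]: 362 @ $17 + 10 @ $20 = $6,354
Mar 12, 209 sold [LIFO — newest first]: 209 @ $19 = $3,971
Total COGS = $1,953 + $6,420 + $6,354 + $3,971 = $18,698
Ending inventory: 52 @ $22 + 20 @ $21 + 31 @ $20 + 13 @ $19 + 219 @ $19 = $6,592

Ending inventory = $6,592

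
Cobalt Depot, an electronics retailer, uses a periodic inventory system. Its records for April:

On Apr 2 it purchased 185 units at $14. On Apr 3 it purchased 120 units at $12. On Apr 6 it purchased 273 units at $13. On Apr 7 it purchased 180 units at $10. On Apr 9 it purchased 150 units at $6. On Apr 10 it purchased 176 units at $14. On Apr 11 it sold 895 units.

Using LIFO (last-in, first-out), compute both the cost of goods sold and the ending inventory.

Apr 11, 895 sold [LIFO — newest first]: 176 @ $14 + 150 @ $6 + 180 @ $10 + 273 @ $13 + 116 @ $12 = $10,105
Ending inventory: 185 @ $14 + 4 @ $12 = $2,638

COGS = $10,105; ending inventory = $2,638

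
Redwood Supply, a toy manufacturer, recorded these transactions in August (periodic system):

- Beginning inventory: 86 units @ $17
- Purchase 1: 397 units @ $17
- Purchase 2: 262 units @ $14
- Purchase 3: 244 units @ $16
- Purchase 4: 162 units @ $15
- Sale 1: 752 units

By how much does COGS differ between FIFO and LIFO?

FIFO COGS: 86 @ $17 + 397 @ $17 + 262 @ $14 + 7 @ $16 = $11,991
LIFO COGS: 162 @ $15 + 244 @ $16 + 262 @ $14 + 84 @ $17 = $11,430
Difference = |$11,991 − $11,430| = $561

$561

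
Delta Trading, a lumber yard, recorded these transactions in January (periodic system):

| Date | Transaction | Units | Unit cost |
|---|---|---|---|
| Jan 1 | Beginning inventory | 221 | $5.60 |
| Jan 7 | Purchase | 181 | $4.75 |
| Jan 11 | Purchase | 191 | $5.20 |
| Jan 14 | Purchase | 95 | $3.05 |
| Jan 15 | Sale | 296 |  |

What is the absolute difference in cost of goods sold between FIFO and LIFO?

FIFO COGS: 221 @ $5.60 + 75 @ $4.75 = $1,593.85
LIFO COGS: 95 @ $3.05 + 191 @ $5.20 + 10 @ $4.75 = $1,330.45
Difference = |$1,593.85 − $1,330.45| = $263.40

$263.40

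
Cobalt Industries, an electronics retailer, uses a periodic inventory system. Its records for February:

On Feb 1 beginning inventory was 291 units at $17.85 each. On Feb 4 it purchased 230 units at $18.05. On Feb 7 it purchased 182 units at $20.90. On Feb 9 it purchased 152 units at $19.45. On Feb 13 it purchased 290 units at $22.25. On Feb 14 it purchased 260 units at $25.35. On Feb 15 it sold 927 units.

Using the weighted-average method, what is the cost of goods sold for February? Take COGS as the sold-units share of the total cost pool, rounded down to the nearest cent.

Feb 15, sell 927: 927/1405 × $29,149.55 → $19,232.47
Ending inventory (cost pool remaining) = $9,917.08

COGS = $19,232.47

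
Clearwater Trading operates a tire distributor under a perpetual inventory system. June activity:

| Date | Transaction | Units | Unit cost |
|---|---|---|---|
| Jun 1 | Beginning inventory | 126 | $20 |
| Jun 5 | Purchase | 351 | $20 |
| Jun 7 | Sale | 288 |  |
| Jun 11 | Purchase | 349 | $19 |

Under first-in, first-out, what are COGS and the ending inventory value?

Jun 7, 288 sold [FIFO — oldest first]: 126 @ $20 + 162 @ $20 = $5,760
Ending inventory: 189 @ $20 + 349 @ $19 = $10,411

COGS = $5,760; ending inventory = $10,411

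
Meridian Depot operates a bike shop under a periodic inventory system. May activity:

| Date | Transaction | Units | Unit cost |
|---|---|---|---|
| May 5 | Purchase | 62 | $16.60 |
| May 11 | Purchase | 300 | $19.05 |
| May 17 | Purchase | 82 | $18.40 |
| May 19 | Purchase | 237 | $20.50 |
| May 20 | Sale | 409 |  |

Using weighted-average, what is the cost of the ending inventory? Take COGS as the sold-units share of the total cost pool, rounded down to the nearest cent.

May 20, sell 409: 409/681 × $13,111.50 → $7,874.60
Ending inventory (cost pool remaining) = $5,236.90

Ending inventory = $5,236.90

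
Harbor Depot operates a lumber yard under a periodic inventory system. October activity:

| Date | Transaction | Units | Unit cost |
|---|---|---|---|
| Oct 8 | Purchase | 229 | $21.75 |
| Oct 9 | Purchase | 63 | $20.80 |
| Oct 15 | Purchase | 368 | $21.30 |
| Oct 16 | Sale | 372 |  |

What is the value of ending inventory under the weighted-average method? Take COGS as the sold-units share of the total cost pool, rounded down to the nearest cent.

Oct 16, sell 372: 372/660 × $14,129.55 → $7,963.92
Ending inventory (cost pool remaining) = $6,165.63
Check: goods available $14,129.55 = COGS $7,963.92 + ending $6,165.63

Ending inventory = $6,165.63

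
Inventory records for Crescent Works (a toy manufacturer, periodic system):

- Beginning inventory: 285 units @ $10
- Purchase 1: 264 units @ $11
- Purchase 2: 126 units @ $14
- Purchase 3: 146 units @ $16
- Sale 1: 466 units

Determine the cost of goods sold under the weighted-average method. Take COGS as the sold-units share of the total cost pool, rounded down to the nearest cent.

COGS = $5,593.13

Sale 1, sell 466: 466/821 × $9,854.00 → $5,593.13
Ending inventory (cost pool remaining) = $4,260.87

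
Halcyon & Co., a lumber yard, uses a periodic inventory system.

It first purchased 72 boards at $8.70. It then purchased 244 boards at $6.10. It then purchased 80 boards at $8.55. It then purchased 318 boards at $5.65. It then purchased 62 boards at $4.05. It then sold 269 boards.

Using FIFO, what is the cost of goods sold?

Sale 1 (269) [FIFO — oldest first]: 72 @ $8.70 + 197 @ $6.10 = $1,828.10
Ending inventory: 47 @ $6.10 + 80 @ $8.55 + 318 @ $5.65 + 62 @ $4.05 = $3,018.50

COGS = $1,828.10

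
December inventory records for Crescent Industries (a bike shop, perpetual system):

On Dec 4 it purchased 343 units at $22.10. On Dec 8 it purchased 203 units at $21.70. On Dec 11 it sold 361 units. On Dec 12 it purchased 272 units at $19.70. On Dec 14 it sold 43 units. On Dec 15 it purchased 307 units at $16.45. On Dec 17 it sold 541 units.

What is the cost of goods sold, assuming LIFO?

Dec 11, 361 sold [LIFO — newest first]: 203 @ $21.70 + 158 @ $22.10 = $7,896.90
Dec 14, 43 sold [LIFO — newest first]: 43 @ $19.70 = $847.10
Dec 17, 541 sold [LIFO — newest first]: 307 @ $16.45 + 229 @ $19.70 + 5 @ $22.10 = $9,671.95
Total COGS = $7,896.90 + $847.10 + $9,671.95 = $18,415.95
Ending inventory: 180 @ $22.10 = $3,978.00

COGS = $18,415.95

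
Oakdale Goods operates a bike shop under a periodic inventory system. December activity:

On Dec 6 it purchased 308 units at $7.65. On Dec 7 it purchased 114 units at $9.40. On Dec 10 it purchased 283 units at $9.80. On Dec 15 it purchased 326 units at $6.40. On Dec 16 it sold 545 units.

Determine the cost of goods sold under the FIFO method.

COGS = $4,633.20

Dec 16, 545 sold [FIFO — oldest first]: 308 @ $7.65 + 114 @ $9.40 + 123 @ $9.80 = $4,633.20
Ending inventory: 160 @ $9.80 + 326 @ $6.40 = $3,654.40
Check: goods available $8,287.60 = COGS $4,633.20 + ending $3,654.40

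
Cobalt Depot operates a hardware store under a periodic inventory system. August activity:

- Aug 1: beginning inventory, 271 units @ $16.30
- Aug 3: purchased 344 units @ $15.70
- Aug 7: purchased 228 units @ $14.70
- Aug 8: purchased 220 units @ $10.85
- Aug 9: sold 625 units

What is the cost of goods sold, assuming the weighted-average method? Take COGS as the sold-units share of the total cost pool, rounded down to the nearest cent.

Aug 9, sell 625: 625/1063 × $15,556.70 → $9,146.69
Ending inventory (cost pool remaining) = $6,410.01

COGS = $9,146.69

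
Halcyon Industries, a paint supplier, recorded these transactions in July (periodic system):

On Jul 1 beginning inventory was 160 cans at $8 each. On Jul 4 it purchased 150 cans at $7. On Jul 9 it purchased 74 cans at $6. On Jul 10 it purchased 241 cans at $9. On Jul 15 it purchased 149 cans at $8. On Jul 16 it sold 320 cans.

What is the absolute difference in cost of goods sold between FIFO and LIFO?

$341

FIFO COGS: 160 @ $8 + 150 @ $7 + 10 @ $6 = $2,390
LIFO COGS: 149 @ $8 + 171 @ $9 = $2,731
Difference = |$2,390 − $2,731| = $341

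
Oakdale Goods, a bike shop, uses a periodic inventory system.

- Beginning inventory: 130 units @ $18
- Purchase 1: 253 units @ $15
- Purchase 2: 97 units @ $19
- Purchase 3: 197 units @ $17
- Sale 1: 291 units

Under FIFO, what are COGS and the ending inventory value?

COGS = $4,755; ending inventory = $6,572

Sale 1 (291) [FIFO — oldest first]: 130 @ $18 + 161 @ $15 = $4,755
Ending inventory: 92 @ $15 + 97 @ $19 + 197 @ $17 = $6,572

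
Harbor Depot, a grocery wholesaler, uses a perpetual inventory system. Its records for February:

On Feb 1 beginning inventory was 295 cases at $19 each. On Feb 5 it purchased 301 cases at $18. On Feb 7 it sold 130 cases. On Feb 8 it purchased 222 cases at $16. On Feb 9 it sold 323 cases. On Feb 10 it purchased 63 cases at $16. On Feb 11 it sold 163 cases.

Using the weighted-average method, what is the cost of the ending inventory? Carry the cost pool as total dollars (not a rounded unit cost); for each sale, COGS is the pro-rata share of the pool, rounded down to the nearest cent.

After Feb 1: 295 on hand, pool $5,605.00 (≈ $19.0000 each)
After Feb 5: 596 on hand, pool $11,023.00 (≈ $18.4950 each)
Feb 7, sell 130: 130/596 × $11,023.00 → $2,404.34
After Feb 8: 688 on hand, pool $12,170.66 (≈ $17.6899 each)
Feb 9, sell 323: 323/688 × $12,170.66 → $5,713.84
After Feb 10: 428 on hand, pool $7,464.82 (≈ $17.4412 each)
Feb 11, sell 163: 163/428 × $7,464.82 → $2,842.91
Total COGS = $2,404.34 + $5,713.84 + $2,842.91 = $10,961.09
Ending inventory (cost pool remaining) = $4,621.91
Check: goods available $15,583.00 = COGS $10,961.09 + ending $4,621.91

Ending inventory = $4,621.91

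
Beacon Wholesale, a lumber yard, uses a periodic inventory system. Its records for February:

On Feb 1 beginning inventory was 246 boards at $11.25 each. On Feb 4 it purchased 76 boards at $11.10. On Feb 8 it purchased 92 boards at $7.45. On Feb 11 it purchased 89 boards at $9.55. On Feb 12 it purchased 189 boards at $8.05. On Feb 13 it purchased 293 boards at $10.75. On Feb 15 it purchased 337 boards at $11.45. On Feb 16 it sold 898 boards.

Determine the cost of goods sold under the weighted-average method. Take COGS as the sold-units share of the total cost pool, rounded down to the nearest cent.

Feb 16, sell 898: 898/1322 × $13,676.30 → $9,289.95
Ending inventory (cost pool remaining) = $4,386.35

COGS = $9,289.95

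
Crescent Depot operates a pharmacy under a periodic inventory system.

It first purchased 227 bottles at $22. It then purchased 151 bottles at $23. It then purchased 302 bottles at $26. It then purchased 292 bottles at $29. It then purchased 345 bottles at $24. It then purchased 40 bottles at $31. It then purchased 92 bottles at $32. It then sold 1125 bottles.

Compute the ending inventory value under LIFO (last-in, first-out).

Ending inventory = $7,225

Sale 1 (1125) [LIFO — newest first]: 92 @ $32 + 40 @ $31 + 345 @ $24 + 292 @ $29 + 302 @ $26 + 54 @ $23 = $30,026
Ending inventory: 227 @ $22 + 97 @ $23 = $7,225
Check: goods available $37,251 = COGS $30,026 + ending $7,225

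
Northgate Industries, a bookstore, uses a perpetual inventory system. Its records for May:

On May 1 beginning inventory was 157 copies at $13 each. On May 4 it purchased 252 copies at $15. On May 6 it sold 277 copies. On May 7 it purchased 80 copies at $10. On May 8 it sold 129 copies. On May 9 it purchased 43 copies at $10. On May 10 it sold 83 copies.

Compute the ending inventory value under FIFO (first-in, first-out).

Ending inventory = $430

May 6, 277 sold [FIFO — oldest first]: 157 @ $13 + 120 @ $15 = $3,841
May 8, 129 sold [FIFO — oldest first]: 129 @ $15 = $1,935
May 10, 83 sold [FIFO — oldest first]: 3 @ $15 + 80 @ $10 = $845
Total COGS = $3,841 + $1,935 + $845 = $6,621
Ending inventory: 43 @ $10 = $430
Check: goods available $7,051 = COGS $6,621 + ending $430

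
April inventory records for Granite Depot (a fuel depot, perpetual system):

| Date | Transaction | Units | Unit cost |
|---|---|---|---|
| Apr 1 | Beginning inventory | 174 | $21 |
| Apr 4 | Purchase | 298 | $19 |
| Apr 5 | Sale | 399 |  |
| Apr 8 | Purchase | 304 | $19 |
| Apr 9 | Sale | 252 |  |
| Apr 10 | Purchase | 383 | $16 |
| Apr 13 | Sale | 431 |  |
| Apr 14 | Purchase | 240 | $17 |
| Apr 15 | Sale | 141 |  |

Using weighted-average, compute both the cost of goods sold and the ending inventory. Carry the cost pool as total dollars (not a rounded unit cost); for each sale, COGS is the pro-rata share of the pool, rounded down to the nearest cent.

After Apr 1: 174 on hand, pool $3,654.00 (≈ $21.0000 each)
After Apr 4: 472 on hand, pool $9,316.00 (≈ $19.7373 each)
Apr 5, sell 399: 399/472 × $9,316.00 → $7,875.17
After Apr 8: 377 on hand, pool $7,216.83 (≈ $19.1428 each)
Apr 9, sell 252: 252/377 × $7,216.83 → $4,823.98
After Apr 10: 508 on hand, pool $8,520.85 (≈ $16.7733 each)
Apr 13, sell 431: 431/508 × $8,520.85 → $7,229.30
After Apr 14: 317 on hand, pool $5,371.55 (≈ $16.9450 each)
Apr 15, sell 141: 141/317 × $5,371.55 → $2,389.23
Total COGS = $7,875.17 + $4,823.98 + $7,229.30 + $2,389.23 = $22,317.68
Ending inventory (cost pool remaining) = $2,982.32

COGS = $22,317.68; ending inventory = $2,982.32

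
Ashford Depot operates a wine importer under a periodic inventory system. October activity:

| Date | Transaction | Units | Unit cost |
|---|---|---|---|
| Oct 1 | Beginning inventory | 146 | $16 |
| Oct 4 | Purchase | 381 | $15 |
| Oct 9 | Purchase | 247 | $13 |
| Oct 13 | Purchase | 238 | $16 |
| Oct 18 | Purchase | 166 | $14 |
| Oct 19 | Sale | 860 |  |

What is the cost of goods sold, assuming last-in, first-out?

COGS = $12,478

Oct 19, 860 sold [LIFO — newest first]: 166 @ $14 + 238 @ $16 + 247 @ $13 + 209 @ $15 = $12,478
Ending inventory: 146 @ $16 + 172 @ $15 = $4,916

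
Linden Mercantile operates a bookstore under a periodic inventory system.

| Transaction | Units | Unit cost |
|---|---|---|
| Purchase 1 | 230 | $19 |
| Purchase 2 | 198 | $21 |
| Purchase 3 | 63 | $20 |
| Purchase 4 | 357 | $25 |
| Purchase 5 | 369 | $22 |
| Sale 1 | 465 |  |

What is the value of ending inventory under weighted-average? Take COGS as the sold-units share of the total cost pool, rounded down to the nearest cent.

Sale 1, sell 465: 465/1217 × $26,831.00 → $10,251.77
Ending inventory (cost pool remaining) = $16,579.23

Ending inventory = $16,579.23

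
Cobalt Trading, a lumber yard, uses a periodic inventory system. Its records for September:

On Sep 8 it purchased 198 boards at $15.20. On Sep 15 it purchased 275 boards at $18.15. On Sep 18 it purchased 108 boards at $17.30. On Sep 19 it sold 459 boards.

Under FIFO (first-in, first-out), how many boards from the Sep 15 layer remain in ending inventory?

14

Sep 19, 459 sold [FIFO — oldest first]: 198 @ $15.20 + 261 @ $18.15 = $7,746.75
Ending inventory: 14 @ $18.15 + 108 @ $17.30 = $2,122.50
Check: goods available $9,869.25 = COGS $7,746.75 + ending $2,122.50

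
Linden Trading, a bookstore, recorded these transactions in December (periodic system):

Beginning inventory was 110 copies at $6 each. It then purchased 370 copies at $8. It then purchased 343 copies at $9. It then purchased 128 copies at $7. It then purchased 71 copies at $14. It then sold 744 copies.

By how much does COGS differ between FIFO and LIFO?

FIFO COGS: 110 @ $6 + 370 @ $8 + 264 @ $9 = $5,996
LIFO COGS: 71 @ $14 + 128 @ $7 + 343 @ $9 + 202 @ $8 = $6,593
Difference = |$5,996 − $6,593| = $597

$597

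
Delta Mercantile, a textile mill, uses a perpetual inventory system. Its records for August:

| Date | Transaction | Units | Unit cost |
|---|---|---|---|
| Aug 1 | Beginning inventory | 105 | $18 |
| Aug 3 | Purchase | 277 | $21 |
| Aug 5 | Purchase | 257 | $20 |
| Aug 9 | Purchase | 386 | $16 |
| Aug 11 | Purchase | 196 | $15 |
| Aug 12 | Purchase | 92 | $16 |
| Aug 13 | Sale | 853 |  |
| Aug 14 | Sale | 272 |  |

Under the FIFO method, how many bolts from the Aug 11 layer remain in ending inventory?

96

Aug 13, 853 sold [FIFO — oldest first]: 105 @ $18 + 277 @ $21 + 257 @ $20 + 214 @ $16 = $16,271
Aug 14, 272 sold [FIFO — oldest first]: 172 @ $16 + 100 @ $15 = $4,252
Total COGS = $16,271 + $4,252 = $20,523
Ending inventory: 96 @ $15 + 92 @ $16 = $2,912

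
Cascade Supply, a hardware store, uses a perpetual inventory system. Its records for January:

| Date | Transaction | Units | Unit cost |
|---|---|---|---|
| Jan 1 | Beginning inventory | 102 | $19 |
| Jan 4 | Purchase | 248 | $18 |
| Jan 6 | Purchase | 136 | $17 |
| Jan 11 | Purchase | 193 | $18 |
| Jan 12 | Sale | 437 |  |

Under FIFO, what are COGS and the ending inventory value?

Jan 12, 437 sold [FIFO — oldest first]: 102 @ $19 + 248 @ $18 + 87 @ $17 = $7,881
Ending inventory: 49 @ $17 + 193 @ $18 = $4,307

COGS = $7,881; ending inventory = $4,307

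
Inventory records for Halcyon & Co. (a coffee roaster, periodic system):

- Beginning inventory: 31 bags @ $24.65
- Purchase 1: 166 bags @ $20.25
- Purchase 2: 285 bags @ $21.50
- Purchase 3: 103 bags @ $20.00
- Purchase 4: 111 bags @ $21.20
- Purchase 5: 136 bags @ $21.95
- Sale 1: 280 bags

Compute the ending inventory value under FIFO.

Ending inventory = $11,741.40

Sale 1 (280) [FIFO — oldest first]: 31 @ $24.65 + 166 @ $20.25 + 83 @ $21.50 = $5,910.15
Ending inventory: 202 @ $21.50 + 103 @ $20.00 + 111 @ $21.20 + 136 @ $21.95 = $11,741.40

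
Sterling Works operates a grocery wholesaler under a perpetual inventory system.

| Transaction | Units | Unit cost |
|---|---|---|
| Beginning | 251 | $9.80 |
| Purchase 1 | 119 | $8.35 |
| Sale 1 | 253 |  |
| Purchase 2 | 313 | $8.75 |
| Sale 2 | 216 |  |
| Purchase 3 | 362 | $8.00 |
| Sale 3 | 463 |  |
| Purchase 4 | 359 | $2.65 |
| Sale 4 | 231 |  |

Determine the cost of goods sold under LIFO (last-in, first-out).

COGS = $8,592.95

Sale 1 (253) [LIFO — newest first]: 119 @ $8.35 + 134 @ $9.80 = $2,306.85
Sale 2 (216) [LIFO — newest first]: 216 @ $8.75 = $1,890.00
Sale 3 (463) [LIFO — newest first]: 362 @ $8.00 + 97 @ $8.75 + 4 @ $9.80 = $3,783.95
Sale 4 (231) [LIFO — newest first]: 231 @ $2.65 = $612.15
Total COGS = $2,306.85 + $1,890.00 + $3,783.95 + $612.15 = $8,592.95
Ending inventory: 113 @ $9.80 + 128 @ $2.65 = $1,446.60
Check: goods available $10,039.55 = COGS $8,592.95 + ending $1,446.60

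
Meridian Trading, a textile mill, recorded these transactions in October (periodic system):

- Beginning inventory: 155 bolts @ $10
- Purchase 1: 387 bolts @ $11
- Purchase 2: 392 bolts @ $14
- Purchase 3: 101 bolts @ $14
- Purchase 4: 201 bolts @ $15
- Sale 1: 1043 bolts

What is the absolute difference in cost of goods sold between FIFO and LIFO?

$927

FIFO COGS: 155 @ $10 + 387 @ $11 + 392 @ $14 + 101 @ $14 + 8 @ $15 = $12,829
LIFO COGS: 201 @ $15 + 101 @ $14 + 392 @ $14 + 349 @ $11 = $13,756
Difference = |$12,829 − $13,756| = $927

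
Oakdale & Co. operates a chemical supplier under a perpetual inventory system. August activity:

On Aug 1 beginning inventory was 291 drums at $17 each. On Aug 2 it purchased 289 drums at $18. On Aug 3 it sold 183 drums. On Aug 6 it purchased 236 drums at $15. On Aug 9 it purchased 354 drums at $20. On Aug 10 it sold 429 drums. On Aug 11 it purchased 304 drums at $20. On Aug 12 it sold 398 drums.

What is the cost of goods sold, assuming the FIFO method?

COGS = $17,569

Aug 3, 183 sold [FIFO — oldest first]: 183 @ $17 = $3,111
Aug 10, 429 sold [FIFO — oldest first]: 108 @ $17 + 289 @ $18 + 32 @ $15 = $7,518
Aug 12, 398 sold [FIFO — oldest first]: 204 @ $15 + 194 @ $20 = $6,940
Total COGS = $3,111 + $7,518 + $6,940 = $17,569
Ending inventory: 160 @ $20 + 304 @ $20 = $9,280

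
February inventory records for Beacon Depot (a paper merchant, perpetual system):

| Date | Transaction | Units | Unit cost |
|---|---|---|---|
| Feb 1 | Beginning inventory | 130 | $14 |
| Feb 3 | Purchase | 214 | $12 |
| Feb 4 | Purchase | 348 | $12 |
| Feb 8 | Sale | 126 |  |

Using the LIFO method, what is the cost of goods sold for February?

Feb 8, 126 sold [LIFO — newest first]: 126 @ $12 = $1,512
Ending inventory: 130 @ $14 + 214 @ $12 + 222 @ $12 = $7,052

COGS = $1,512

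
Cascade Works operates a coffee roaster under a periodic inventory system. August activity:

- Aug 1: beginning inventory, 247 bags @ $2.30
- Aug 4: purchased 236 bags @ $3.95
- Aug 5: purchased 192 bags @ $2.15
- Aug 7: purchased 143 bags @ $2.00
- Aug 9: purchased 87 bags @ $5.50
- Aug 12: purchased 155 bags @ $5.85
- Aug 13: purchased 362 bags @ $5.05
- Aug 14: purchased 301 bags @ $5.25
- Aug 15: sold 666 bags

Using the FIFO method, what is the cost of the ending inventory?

Aug 15, 666 sold [FIFO — oldest first]: 247 @ $2.30 + 236 @ $3.95 + 183 @ $2.15 = $1,893.75
Ending inventory: 9 @ $2.15 + 143 @ $2.00 + 87 @ $5.50 + 155 @ $5.85 + 362 @ $5.05 + 301 @ $5.25 = $5,098.95

Ending inventory = $5,098.95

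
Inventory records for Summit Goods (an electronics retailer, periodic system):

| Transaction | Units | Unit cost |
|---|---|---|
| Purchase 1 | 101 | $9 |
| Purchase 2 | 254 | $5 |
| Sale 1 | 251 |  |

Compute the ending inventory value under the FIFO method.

Ending inventory = $520

Sale 1 (251) [FIFO — oldest first]: 101 @ $9 + 150 @ $5 = $1,659
Ending inventory: 104 @ $5 = $520
Check: goods available $2,179 = COGS $1,659 + ending $520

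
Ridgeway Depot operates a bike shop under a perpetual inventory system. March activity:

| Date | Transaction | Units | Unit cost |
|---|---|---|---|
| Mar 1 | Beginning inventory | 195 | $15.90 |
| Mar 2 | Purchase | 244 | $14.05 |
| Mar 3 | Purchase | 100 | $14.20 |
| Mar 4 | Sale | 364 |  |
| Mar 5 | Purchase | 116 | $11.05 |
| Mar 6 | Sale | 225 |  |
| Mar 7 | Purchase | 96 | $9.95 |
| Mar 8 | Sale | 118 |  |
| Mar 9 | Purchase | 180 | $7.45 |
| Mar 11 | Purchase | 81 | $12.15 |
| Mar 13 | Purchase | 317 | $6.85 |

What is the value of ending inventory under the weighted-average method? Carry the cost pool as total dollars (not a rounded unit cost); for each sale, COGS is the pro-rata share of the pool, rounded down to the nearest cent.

After Mar 1: 195 on hand, pool $3,100.50 (≈ $15.9000 each)
After Mar 2: 439 on hand, pool $6,528.70 (≈ $14.8718 each)
After Mar 3: 539 on hand, pool $7,948.70 (≈ $14.7471 each)
Mar 4, sell 364: 364/539 × $7,948.70 → $5,367.95
After Mar 5: 291 on hand, pool $3,862.55 (≈ $13.2734 each)
Mar 6, sell 225: 225/291 × $3,862.55 → $2,986.50
After Mar 7: 162 on hand, pool $1,831.25 (≈ $11.3040 each)
Mar 8, sell 118: 118/162 × $1,831.25 → $1,333.87
After Mar 9: 224 on hand, pool $1,838.38 (≈ $8.2071 each)
After Mar 11: 305 on hand, pool $2,822.53 (≈ $9.2542 each)
After Mar 13: 622 on hand, pool $4,993.98 (≈ $8.0289 each)
Total COGS = $5,367.95 + $2,986.50 + $1,333.87 = $9,688.32
Ending inventory (cost pool remaining) = $4,993.98

Ending inventory = $4,993.98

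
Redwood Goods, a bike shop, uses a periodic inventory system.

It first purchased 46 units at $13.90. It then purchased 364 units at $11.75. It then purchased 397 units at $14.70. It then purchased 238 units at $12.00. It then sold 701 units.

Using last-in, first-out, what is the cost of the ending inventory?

Sale 1 (701) [LIFO — newest first]: 238 @ $12.00 + 397 @ $14.70 + 66 @ $11.75 = $9,467.40
Ending inventory: 46 @ $13.90 + 298 @ $11.75 = $4,140.90

Ending inventory = $4,140.90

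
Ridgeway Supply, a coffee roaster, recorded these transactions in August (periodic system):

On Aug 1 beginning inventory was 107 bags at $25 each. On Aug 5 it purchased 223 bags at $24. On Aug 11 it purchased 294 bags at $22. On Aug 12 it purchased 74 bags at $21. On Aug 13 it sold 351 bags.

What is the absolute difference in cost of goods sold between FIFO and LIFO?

$841

FIFO COGS: 107 @ $25 + 223 @ $24 + 21 @ $22 = $8,489
LIFO COGS: 74 @ $21 + 277 @ $22 = $7,648
Difference = |$8,489 − $7,648| = $841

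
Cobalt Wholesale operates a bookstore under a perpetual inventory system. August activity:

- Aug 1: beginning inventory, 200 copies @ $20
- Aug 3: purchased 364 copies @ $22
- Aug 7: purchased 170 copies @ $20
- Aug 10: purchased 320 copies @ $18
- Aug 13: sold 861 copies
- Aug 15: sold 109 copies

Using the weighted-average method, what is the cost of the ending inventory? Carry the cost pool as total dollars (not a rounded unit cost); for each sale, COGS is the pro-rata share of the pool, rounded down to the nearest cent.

After Aug 1: 200 on hand, pool $4,000.00 (≈ $20.0000 each)
After Aug 3: 564 on hand, pool $12,008.00 (≈ $21.2908 each)
After Aug 7: 734 on hand, pool $15,408.00 (≈ $20.9918 each)
After Aug 10: 1054 on hand, pool $21,168.00 (≈ $20.0835 each)
Aug 13, sell 861: 861/1054 × $21,168.00 → $17,291.88
Aug 15, sell 109: 109/193 × $3,876.12 → $2,189.10
Total COGS = $17,291.88 + $2,189.10 = $19,480.98
Ending inventory (cost pool remaining) = $1,687.02

Ending inventory = $1,687.02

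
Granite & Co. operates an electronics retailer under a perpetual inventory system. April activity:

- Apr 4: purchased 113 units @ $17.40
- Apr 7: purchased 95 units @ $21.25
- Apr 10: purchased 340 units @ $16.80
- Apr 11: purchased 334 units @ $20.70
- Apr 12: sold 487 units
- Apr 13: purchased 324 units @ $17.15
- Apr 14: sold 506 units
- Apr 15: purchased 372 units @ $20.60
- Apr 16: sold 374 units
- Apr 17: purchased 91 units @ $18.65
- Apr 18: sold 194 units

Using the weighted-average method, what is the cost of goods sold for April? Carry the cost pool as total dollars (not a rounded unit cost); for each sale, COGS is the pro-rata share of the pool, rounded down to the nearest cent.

After Apr 4: 113 on hand, pool $1,966.20 (≈ $17.4000 each)
After Apr 7: 208 on hand, pool $3,984.95 (≈ $19.1584 each)
After Apr 10: 548 on hand, pool $9,696.95 (≈ $17.6952 each)
After Apr 11: 882 on hand, pool $16,610.75 (≈ $18.8330 each)
Apr 12, sell 487: 487/882 × $16,610.75 → $9,171.69
After Apr 13: 719 on hand, pool $12,995.66 (≈ $18.0746 each)
Apr 14, sell 506: 506/719 × $12,995.66 → $9,145.76
After Apr 15: 585 on hand, pool $11,513.10 (≈ $19.6805 each)
Apr 16, sell 374: 374/585 × $11,513.10 → $7,360.51
After Apr 17: 302 on hand, pool $5,849.74 (≈ $19.3700 each)
Apr 18, sell 194: 194/302 × $5,849.74 → $3,757.78
Total COGS = $9,171.69 + $9,145.76 + $7,360.51 + $3,757.78 = $29,435.74
Ending inventory (cost pool remaining) = $2,091.96

COGS = $29,435.74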